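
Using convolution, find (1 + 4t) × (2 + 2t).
Ascending coefficients: a = [1, 4], b = [2, 2]. c[0] = 1×2 = 2; c[1] = 1×2 + 4×2 = 10; c[2] = 4×2 = 8. Result coefficients: [2, 10, 8] → 2 + 10t + 8t^2

2 + 10t + 8t^2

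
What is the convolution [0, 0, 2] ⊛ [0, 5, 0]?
y[0] = 0×0 = 0; y[1] = 0×5 + 0×0 = 0; y[2] = 0×0 + 0×5 + 2×0 = 0; y[3] = 0×0 + 2×5 = 10; y[4] = 2×0 = 0

[0, 0, 0, 10, 0]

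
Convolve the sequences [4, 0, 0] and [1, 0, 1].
y[0] = 4×1 = 4; y[1] = 4×0 + 0×1 = 0; y[2] = 4×1 + 0×0 + 0×1 = 4; y[3] = 0×1 + 0×0 = 0; y[4] = 0×1 = 0

[4, 0, 4, 0, 0]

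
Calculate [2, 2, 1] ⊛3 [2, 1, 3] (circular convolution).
Use y[k] = Σ_j u[j]·v[(k-j) mod 3]. y[0] = 2×2 + 2×3 + 1×1 = 11; y[1] = 2×1 + 2×2 + 1×3 = 9; y[2] = 2×3 + 2×1 + 1×2 = 10. Result: [11, 9, 10]

[11, 9, 10]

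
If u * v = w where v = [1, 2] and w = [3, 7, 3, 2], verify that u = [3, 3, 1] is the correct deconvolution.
Forward-compute [3, 3, 1] * [1, 2]: w[0] = 3×1 = 3; w[1] = 3×2 + 3×1 = 9; w[2] = 3×2 + 1×1 = 7; w[3] = 1×2 = 2 → [3, 9, 7, 2]. Does not match given w = [3, 7, 3, 2].

Not verified. [3, 3, 1] * [1, 2] = [3, 9, 7, 2], which differs from [3, 7, 3, 2] at index 1.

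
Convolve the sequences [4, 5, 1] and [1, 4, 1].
y[0] = 4×1 = 4; y[1] = 4×4 + 5×1 = 21; y[2] = 4×1 + 5×4 + 1×1 = 25; y[3] = 5×1 + 1×4 = 9; y[4] = 1×1 = 1

[4, 21, 25, 9, 1]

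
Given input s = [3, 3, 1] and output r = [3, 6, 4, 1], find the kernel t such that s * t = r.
Output length 4 = len(s) + len(t) - 1 ⇒ len(t) = 2. Solve t forward using t[k] = (r[k] - Σ_{i≥1} s[i]·t[k-i]) / s[0]: t[0] = r[0] / s[0] = 3 / 3 = 1; t[1] = (r[1] - 3×1) / s[0] = (6 - 3×1) / 3 = 1. So t = [1, 1]. Forward-check [3, 3, 1] * [1, 1]: r[0] = 3×1 = 3; r[1] = 3×1 + 3×1 = 6; r[2] = 3×1 + 1×1 = 4; r[3] = 1×1 = 1 → [3, 6, 4, 1] ✓

[1, 1]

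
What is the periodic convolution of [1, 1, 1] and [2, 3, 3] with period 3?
Use y[k] = Σ_j f[j]·g[(k-j) mod 3]. y[0] = 1×2 + 1×3 + 1×3 = 8; y[1] = 1×3 + 1×2 + 1×3 = 8; y[2] = 1×3 + 1×3 + 1×2 = 8. Result: [8, 8, 8]

[8, 8, 8]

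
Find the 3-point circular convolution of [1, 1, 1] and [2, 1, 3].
Use y[k] = Σ_j u[j]·v[(k-j) mod 3]. y[0] = 1×2 + 1×3 + 1×1 = 6; y[1] = 1×1 + 1×2 + 1×3 = 6; y[2] = 1×3 + 1×1 + 1×2 = 6. Result: [6, 6, 6]

[6, 6, 6]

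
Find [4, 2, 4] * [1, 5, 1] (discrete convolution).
y[0] = 4×1 = 4; y[1] = 4×5 + 2×1 = 22; y[2] = 4×1 + 2×5 + 4×1 = 18; y[3] = 2×1 + 4×5 = 22; y[4] = 4×1 = 4

[4, 22, 18, 22, 4]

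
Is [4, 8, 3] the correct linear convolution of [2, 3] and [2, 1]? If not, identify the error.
Recompute linear convolution of [2, 3] and [2, 1]: y[0] = 2×2 = 4; y[1] = 2×1 + 3×2 = 8; y[2] = 3×1 = 3 → [4, 8, 3]. Given [4, 8, 3] matches, so answer: Yes

Yes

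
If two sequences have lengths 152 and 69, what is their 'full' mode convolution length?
Linear/full convolution length: m + n - 1 = 152 + 69 - 1 = 220

220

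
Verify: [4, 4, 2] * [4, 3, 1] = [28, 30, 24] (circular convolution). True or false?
Recompute circular convolution of [4, 4, 2] and [4, 3, 1]: y[0] = 4×4 + 4×1 + 2×3 = 26; y[1] = 4×3 + 4×4 + 2×1 = 30; y[2] = 4×1 + 4×3 + 2×4 = 24 → [26, 30, 24]. Compare to given [28, 30, 24]: they differ at index 0: given 28, correct 26, so answer: No

No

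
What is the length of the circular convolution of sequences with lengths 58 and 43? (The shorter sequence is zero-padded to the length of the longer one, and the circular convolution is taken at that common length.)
Circular convolution (zero-padding the shorter input) has length max(m, n) = max(58, 43) = 58

58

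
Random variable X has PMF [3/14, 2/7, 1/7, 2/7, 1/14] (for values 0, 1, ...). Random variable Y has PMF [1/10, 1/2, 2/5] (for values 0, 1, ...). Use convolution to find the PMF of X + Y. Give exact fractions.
P(X+Y=k) = Σ_i P(X=i)·P(Y=k-i) — a convolution of [3/14, 2/7, 1/7, 2/7, 1/14] and [1/10, 1/2, 2/5]. P(X+Y=0) = (3/14)×(1/10) = 3/140; P(X+Y=1) = (3/14)×(1/2) + (2/7)×(1/10) = 3/28 + 1/35 = 19/140; P(X+Y=2) = (3/14)×(2/5) + (2/7)×(1/2) + (1/7)×(1/10) = 3/35 + 1/7 + 1/70 = 17/70; P(X+Y=3) = (2/7)×(2/5) + (1/7)×(1/2) + (2/7)×(1/10) = 4/35 + 1/14 + 1/35 = 3/14; P(X+Y=4) = (1/7)×(2/5) + (2/7)×(1/2) + (1/14)×(1/10) = 2/35 + 1/7 + 1/140 = 29/140; P(X+Y=5) = (2/7)×(2/5) + (1/14)×(1/2) = 4/35 + 1/28 = 3/20; P(X+Y=6) = (1/14)×(2/5) = 1/35. PMF: [3/140, 19/140, 17/70, 3/14, 29/140, 3/20, 1/35] (sums to 1 ✓)

[3/140, 19/140, 17/70, 3/14, 29/140, 3/20, 1/35]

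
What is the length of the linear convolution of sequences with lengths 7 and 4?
Linear/full convolution length: m + n - 1 = 7 + 4 - 1 = 10

10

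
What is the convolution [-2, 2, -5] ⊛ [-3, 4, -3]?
y[0] = -2×-3 = 6; y[1] = -2×4 + 2×-3 = -14; y[2] = -2×-3 + 2×4 + -5×-3 = 29; y[3] = 2×-3 + -5×4 = -26; y[4] = -5×-3 = 15

[6, -14, 29, -26, 15]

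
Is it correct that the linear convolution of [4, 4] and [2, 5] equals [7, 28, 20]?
Recompute linear convolution of [4, 4] and [2, 5]: y[0] = 4×2 = 8; y[1] = 4×5 + 4×2 = 28; y[2] = 4×5 = 20 → [8, 28, 20]. Compare to given [7, 28, 20]: they differ at index 0: given 7, correct 8, so answer: No

No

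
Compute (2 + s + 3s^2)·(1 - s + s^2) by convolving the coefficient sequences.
Ascending coefficients: a = [2, 1, 3], b = [1, -1, 1]. c[0] = 2×1 = 2; c[1] = 2×-1 + 1×1 = -1; c[2] = 2×1 + 1×-1 + 3×1 = 4; c[3] = 1×1 + 3×-1 = -2; c[4] = 3×1 = 3. Result coefficients: [2, -1, 4, -2, 3] → 2 - s + 4s^2 - 2s^3 + 3s^4

2 - s + 4s^2 - 2s^3 + 3s^4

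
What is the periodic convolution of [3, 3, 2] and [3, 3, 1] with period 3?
Use y[k] = Σ_j f[j]·g[(k-j) mod 3]. y[0] = 3×3 + 3×1 + 2×3 = 18; y[1] = 3×3 + 3×3 + 2×1 = 20; y[2] = 3×1 + 3×3 + 2×3 = 18. Result: [18, 20, 18]

[18, 20, 18]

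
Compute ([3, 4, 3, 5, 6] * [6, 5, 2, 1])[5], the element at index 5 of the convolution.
Use y[k] = Σ_i a[i]·b[k-i] at k=5. y[5] = 3×1 + 5×2 + 6×5 = 43

43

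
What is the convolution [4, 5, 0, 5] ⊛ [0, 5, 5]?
y[0] = 4×0 = 0; y[1] = 4×5 + 5×0 = 20; y[2] = 4×5 + 5×5 + 0×0 = 45; y[3] = 5×5 + 0×5 + 5×0 = 25; y[4] = 0×5 + 5×5 = 25; y[5] = 5×5 = 25

[0, 20, 45, 25, 25, 25]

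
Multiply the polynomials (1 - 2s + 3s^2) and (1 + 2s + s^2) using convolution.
Ascending coefficients: a = [1, -2, 3], b = [1, 2, 1]. c[0] = 1×1 = 1; c[1] = 1×2 + -2×1 = 0; c[2] = 1×1 + -2×2 + 3×1 = 0; c[3] = -2×1 + 3×2 = 4; c[4] = 3×1 = 3. Result coefficients: [1, 0, 0, 4, 3] → 1 + 4s^3 + 3s^4

1 + 4s^3 + 3s^4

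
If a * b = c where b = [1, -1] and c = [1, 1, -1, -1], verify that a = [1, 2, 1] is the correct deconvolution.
Forward-compute [1, 2, 1] * [1, -1]: c[0] = 1×1 = 1; c[1] = 1×-1 + 2×1 = 1; c[2] = 2×-1 + 1×1 = -1; c[3] = 1×-1 = -1 → [1, 1, -1, -1]. Matches given c = [1, 1, -1, -1], so verified.

Verified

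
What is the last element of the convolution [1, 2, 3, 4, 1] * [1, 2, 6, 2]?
Use y[k] = Σ_i a[i]·b[k-i] at k=7. y[7] = 1×2 = 2

2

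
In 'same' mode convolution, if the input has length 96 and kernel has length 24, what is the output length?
'Same' mode returns an output with the same length as the input: 96

96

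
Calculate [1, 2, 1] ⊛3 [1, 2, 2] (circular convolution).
Use y[k] = Σ_j a[j]·b[(k-j) mod 3]. y[0] = 1×1 + 2×2 + 1×2 = 7; y[1] = 1×2 + 2×1 + 1×2 = 6; y[2] = 1×2 + 2×2 + 1×1 = 7. Result: [7, 6, 7]

[7, 6, 7]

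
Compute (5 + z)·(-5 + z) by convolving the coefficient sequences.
Ascending coefficients: a = [5, 1], b = [-5, 1]. c[0] = 5×-5 = -25; c[1] = 5×1 + 1×-5 = 0; c[2] = 1×1 = 1. Result coefficients: [-25, 0, 1] → -25 + z^2

-25 + z^2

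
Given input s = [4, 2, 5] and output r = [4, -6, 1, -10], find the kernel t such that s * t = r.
Output length 4 = len(s) + len(t) - 1 ⇒ len(t) = 2. Solve t forward using t[k] = (r[k] - Σ_{i≥1} s[i]·t[k-i]) / s[0]: t[0] = r[0] / s[0] = 4 / 4 = 1; t[1] = (r[1] - 2×1) / s[0] = (-6 - 2×1) / 4 = -2. So t = [1, -2]. Forward-check [4, 2, 5] * [1, -2]: r[0] = 4×1 = 4; r[1] = 4×-2 + 2×1 = -6; r[2] = 2×-2 + 5×1 = 1; r[3] = 5×-2 = -10 → [4, -6, 1, -10] ✓

[1, -2]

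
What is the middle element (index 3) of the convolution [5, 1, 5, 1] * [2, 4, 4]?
Use y[k] = Σ_i a[i]·b[k-i] at k=3. y[3] = 1×4 + 5×4 + 1×2 = 26

26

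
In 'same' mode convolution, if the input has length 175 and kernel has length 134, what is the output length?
'Same' mode returns an output with the same length as the input: 175

175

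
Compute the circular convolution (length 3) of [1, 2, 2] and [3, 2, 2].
Use y[k] = Σ_j x[j]·h[(k-j) mod 3]. y[0] = 1×3 + 2×2 + 2×2 = 11; y[1] = 1×2 + 2×3 + 2×2 = 12; y[2] = 1×2 + 2×2 + 2×3 = 12. Result: [11, 12, 12]

[11, 12, 12]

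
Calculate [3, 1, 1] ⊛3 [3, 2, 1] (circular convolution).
Use y[k] = Σ_j s[j]·t[(k-j) mod 3]. y[0] = 3×3 + 1×1 + 1×2 = 12; y[1] = 3×2 + 1×3 + 1×1 = 10; y[2] = 3×1 + 1×2 + 1×3 = 8. Result: [12, 10, 8]

[12, 10, 8]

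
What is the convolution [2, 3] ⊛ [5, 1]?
y[0] = 2×5 = 10; y[1] = 2×1 + 3×5 = 17; y[2] = 3×1 = 3

[10, 17, 3]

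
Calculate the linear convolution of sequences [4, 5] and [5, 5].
y[0] = 4×5 = 20; y[1] = 4×5 + 5×5 = 45; y[2] = 5×5 = 25

[20, 45, 25]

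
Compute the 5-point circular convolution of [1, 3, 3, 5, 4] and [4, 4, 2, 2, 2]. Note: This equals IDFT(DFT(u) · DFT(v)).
Either evaluate y[k] = Σ_j u[j]·v[(k-j) mod 5] directly, or use IDFT(DFT(u) · DFT(v)). y[0] = 1×4 + 3×2 + 3×2 + 5×2 + 4×4 = 42; y[1] = 1×4 + 3×4 + 3×2 + 5×2 + 4×2 = 40; y[2] = 1×2 + 3×4 + 3×4 + 5×2 + 4×2 = 44; y[3] = 1×2 + 3×2 + 3×4 + 5×4 + 4×2 = 48; y[4] = 1×2 + 3×2 + 3×2 + 5×4 + 4×4 = 50. Result: [42, 40, 44, 48, 50]

[42, 40, 44, 48, 50]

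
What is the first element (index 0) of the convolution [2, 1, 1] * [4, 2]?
Use y[k] = Σ_i a[i]·b[k-i] at k=0. y[0] = 2×4 = 8

8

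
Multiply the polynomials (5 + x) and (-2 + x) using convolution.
Ascending coefficients: a = [5, 1], b = [-2, 1]. c[0] = 5×-2 = -10; c[1] = 5×1 + 1×-2 = 3; c[2] = 1×1 = 1. Result coefficients: [-10, 3, 1] → -10 + 3x + x^2

-10 + 3x + x^2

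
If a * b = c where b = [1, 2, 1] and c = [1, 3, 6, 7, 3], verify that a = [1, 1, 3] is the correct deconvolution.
Forward-compute [1, 1, 3] * [1, 2, 1]: c[0] = 1×1 = 1; c[1] = 1×2 + 1×1 = 3; c[2] = 1×1 + 1×2 + 3×1 = 6; c[3] = 1×1 + 3×2 = 7; c[4] = 3×1 = 3 → [1, 3, 6, 7, 3]. Matches given c = [1, 3, 6, 7, 3], so verified.

Verified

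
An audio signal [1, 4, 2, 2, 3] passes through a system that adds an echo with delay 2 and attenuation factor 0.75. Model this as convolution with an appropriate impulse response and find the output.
Direct-path + delayed-attenuated-path model → impulse response h = [1, 0, 0.75] (1 at lag 0, 0.75 at lag 2). Output y[n] = x[n] + 0.75·x[n - 2] (with x[n] = 0 outside 0..4): y[0] = 1 + 0.75×0 = 1; y[1] = 4 + 0.75×0 = 4; y[2] = 2 + 0.75×1 = 2.75; y[3] = 2 + 0.75×4 = 5.0; y[4] = 3 + 0.75×2 = 4.5; y[5] = 0 + 0.75×2 = 1.5; y[6] = 0 + 0.75×3 = 2.25. So y = [1, 4, 2.75, 5.0, 4.5, 1.5, 2.25]

[1, 4, 2.75, 5.0, 4.5, 1.5, 2.25]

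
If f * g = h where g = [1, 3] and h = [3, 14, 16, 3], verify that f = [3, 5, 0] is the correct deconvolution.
Forward-compute [3, 5, 0] * [1, 3]: h[0] = 3×1 = 3; h[1] = 3×3 + 5×1 = 14; h[2] = 5×3 + 0×1 = 15; h[3] = 0×3 = 0 → [3, 14, 15, 0]. Does not match given h = [3, 14, 16, 3].

Not verified. [3, 5, 0] * [1, 3] = [3, 14, 15, 0], which differs from [3, 14, 16, 3] at index 2.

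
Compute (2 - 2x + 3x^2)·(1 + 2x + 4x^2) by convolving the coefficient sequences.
Ascending coefficients: a = [2, -2, 3], b = [1, 2, 4]. c[0] = 2×1 = 2; c[1] = 2×2 + -2×1 = 2; c[2] = 2×4 + -2×2 + 3×1 = 7; c[3] = -2×4 + 3×2 = -2; c[4] = 3×4 = 12. Result coefficients: [2, 2, 7, -2, 12] → 2 + 2x + 7x^2 - 2x^3 + 12x^4

2 + 2x + 7x^2 - 2x^3 + 12x^4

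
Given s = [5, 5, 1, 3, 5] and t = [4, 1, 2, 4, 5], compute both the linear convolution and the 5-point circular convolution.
Linear: y_lin[0] = 5×4 = 20; y_lin[1] = 5×1 + 5×4 = 25; y_lin[2] = 5×2 + 5×1 + 1×4 = 19; y_lin[3] = 5×4 + 5×2 + 1×1 + 3×4 = 43; y_lin[4] = 5×5 + 5×4 + 1×2 + 3×1 + 5×4 = 70; y_lin[5] = 5×5 + 1×4 + 3×2 + 5×1 = 40; y_lin[6] = 1×5 + 3×4 + 5×2 = 27; y_lin[7] = 3×5 + 5×4 = 35; y_lin[8] = 5×5 = 25 → [20, 25, 19, 43, 70, 40, 27, 35, 25]. Circular (length 5): y[0] = 5×4 + 5×5 + 1×4 + 3×2 + 5×1 = 60; y[1] = 5×1 + 5×4 + 1×5 + 3×4 + 5×2 = 52; y[2] = 5×2 + 5×1 + 1×4 + 3×5 + 5×4 = 54; y[3] = 5×4 + 5×2 + 1×1 + 3×4 + 5×5 = 68; y[4] = 5×5 + 5×4 + 1×2 + 3×1 + 5×4 = 70 → [60, 52, 54, 68, 70]

Linear: [20, 25, 19, 43, 70, 40, 27, 35, 25], Circular: [60, 52, 54, 68, 70]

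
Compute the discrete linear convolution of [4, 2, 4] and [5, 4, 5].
y[0] = 4×5 = 20; y[1] = 4×4 + 2×5 = 26; y[2] = 4×5 + 2×4 + 4×5 = 48; y[3] = 2×5 + 4×4 = 26; y[4] = 4×5 = 20

[20, 26, 48, 26, 20]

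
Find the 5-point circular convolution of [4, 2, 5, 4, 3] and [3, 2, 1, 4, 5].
Use y[k] = Σ_j x[j]·h[(k-j) mod 5]. y[0] = 4×3 + 2×5 + 5×4 + 4×1 + 3×2 = 52; y[1] = 4×2 + 2×3 + 5×5 + 4×4 + 3×1 = 58; y[2] = 4×1 + 2×2 + 5×3 + 4×5 + 3×4 = 55; y[3] = 4×4 + 2×1 + 5×2 + 4×3 + 3×5 = 55; y[4] = 4×5 + 2×4 + 5×1 + 4×2 + 3×3 = 50. Result: [52, 58, 55, 55, 50]

[52, 58, 55, 55, 50]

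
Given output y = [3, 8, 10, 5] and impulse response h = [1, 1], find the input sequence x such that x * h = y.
Deconvolve y=[3, 8, 10, 5] by h=[1, 1]. Since h[0]=1, solve forward: x[0] = y[0] / 1 = 3; x[1] = (y[1] - 3×1) / 1 = 5; x[2] = (y[2] - 5×1) / 1 = 5. So x = [3, 5, 5]. Check by forward convolution: y[0] = 3×1 = 3; y[1] = 3×1 + 5×1 = 8; y[2] = 5×1 + 5×1 = 10; y[3] = 5×1 = 5

[3, 5, 5]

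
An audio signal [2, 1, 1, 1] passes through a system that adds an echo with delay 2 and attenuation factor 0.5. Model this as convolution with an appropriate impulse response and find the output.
Direct-path + delayed-attenuated-path model → impulse response h = [1, 0, 0.5] (1 at lag 0, 0.5 at lag 2). Output y[n] = x[n] + 0.5·x[n - 2] (with x[n] = 0 outside 0..3): y[0] = 2 + 0.5×0 = 2; y[1] = 1 + 0.5×0 = 1; y[2] = 1 + 0.5×2 = 2.0; y[3] = 1 + 0.5×1 = 1.5; y[4] = 0 + 0.5×1 = 0.5; y[5] = 0 + 0.5×1 = 0.5. So y = [2, 1, 2.0, 1.5, 0.5, 0.5]

[2, 1, 2.0, 1.5, 0.5, 0.5]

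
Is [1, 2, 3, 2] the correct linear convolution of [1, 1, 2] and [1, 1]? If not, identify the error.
Recompute linear convolution of [1, 1, 2] and [1, 1]: y[0] = 1×1 = 1; y[1] = 1×1 + 1×1 = 2; y[2] = 1×1 + 2×1 = 3; y[3] = 2×1 = 2 → [1, 2, 3, 2]. Given [1, 2, 3, 2] matches, so answer: Yes

Yes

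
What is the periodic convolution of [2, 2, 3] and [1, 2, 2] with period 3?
Use y[k] = Σ_j s[j]·t[(k-j) mod 3]. y[0] = 2×1 + 2×2 + 3×2 = 12; y[1] = 2×2 + 2×1 + 3×2 = 12; y[2] = 2×2 + 2×2 + 3×1 = 11. Result: [12, 12, 11]

[12, 12, 11]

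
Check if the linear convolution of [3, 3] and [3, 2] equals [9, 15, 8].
Recompute linear convolution of [3, 3] and [3, 2]: y[0] = 3×3 = 9; y[1] = 3×2 + 3×3 = 15; y[2] = 3×2 = 6 → [9, 15, 6]. Compare to given [9, 15, 8]: they differ at index 2: given 8, correct 6, so answer: No

No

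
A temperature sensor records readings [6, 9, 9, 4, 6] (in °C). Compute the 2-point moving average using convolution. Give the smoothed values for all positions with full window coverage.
2-point moving average kernel = [1, 1]. Apply in 'valid' mode (full window coverage): avg[0] = (6 + 9) / 2 = 7.5; avg[1] = (9 + 9) / 2 = 9.0; avg[2] = (9 + 4) / 2 = 6.5; avg[3] = (4 + 6) / 2 = 5.0. Smoothed values: [7.5, 9.0, 6.5, 5.0]

[7.5, 9.0, 6.5, 5.0]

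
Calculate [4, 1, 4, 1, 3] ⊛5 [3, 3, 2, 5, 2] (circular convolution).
Use y[k] = Σ_j u[j]·v[(k-j) mod 5]. y[0] = 4×3 + 1×2 + 4×5 + 1×2 + 3×3 = 45; y[1] = 4×3 + 1×3 + 4×2 + 1×5 + 3×2 = 34; y[2] = 4×2 + 1×3 + 4×3 + 1×2 + 3×5 = 40; y[3] = 4×5 + 1×2 + 4×3 + 1×3 + 3×2 = 43; y[4] = 4×2 + 1×5 + 4×2 + 1×3 + 3×3 = 33. Result: [45, 34, 40, 43, 33]

[45, 34, 40, 43, 33]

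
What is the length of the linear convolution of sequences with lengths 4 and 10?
Linear/full convolution length: m + n - 1 = 4 + 10 - 1 = 13

13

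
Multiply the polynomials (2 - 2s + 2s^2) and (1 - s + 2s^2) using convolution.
Ascending coefficients: a = [2, -2, 2], b = [1, -1, 2]. c[0] = 2×1 = 2; c[1] = 2×-1 + -2×1 = -4; c[2] = 2×2 + -2×-1 + 2×1 = 8; c[3] = -2×2 + 2×-1 = -6; c[4] = 2×2 = 4. Result coefficients: [2, -4, 8, -6, 4] → 2 - 4s + 8s^2 - 6s^3 + 4s^4

2 - 4s + 8s^2 - 6s^3 + 4s^4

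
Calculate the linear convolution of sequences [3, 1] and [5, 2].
y[0] = 3×5 = 15; y[1] = 3×2 + 1×5 = 11; y[2] = 1×2 = 2

[15, 11, 2]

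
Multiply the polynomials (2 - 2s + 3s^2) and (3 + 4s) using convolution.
Ascending coefficients: a = [2, -2, 3], b = [3, 4]. c[0] = 2×3 = 6; c[1] = 2×4 + -2×3 = 2; c[2] = -2×4 + 3×3 = 1; c[3] = 3×4 = 12. Result coefficients: [6, 2, 1, 12] → 6 + 2s + s^2 + 12s^3

6 + 2s + s^2 + 12s^3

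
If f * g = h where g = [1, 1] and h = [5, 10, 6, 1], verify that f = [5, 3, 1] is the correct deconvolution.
Forward-compute [5, 3, 1] * [1, 1]: h[0] = 5×1 = 5; h[1] = 5×1 + 3×1 = 8; h[2] = 3×1 + 1×1 = 4; h[3] = 1×1 = 1 → [5, 8, 4, 1]. Does not match given h = [5, 10, 6, 1].

Not verified. [5, 3, 1] * [1, 1] = [5, 8, 4, 1], which differs from [5, 10, 6, 1] at index 1.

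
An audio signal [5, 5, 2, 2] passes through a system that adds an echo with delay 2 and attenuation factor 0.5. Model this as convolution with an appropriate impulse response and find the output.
Direct-path + delayed-attenuated-path model → impulse response h = [1, 0, 0.5] (1 at lag 0, 0.5 at lag 2). Output y[n] = x[n] + 0.5·x[n - 2] (with x[n] = 0 outside 0..3): y[0] = 5 + 0.5×0 = 5; y[1] = 5 + 0.5×0 = 5; y[2] = 2 + 0.5×5 = 4.5; y[3] = 2 + 0.5×5 = 4.5; y[4] = 0 + 0.5×2 = 1.0; y[5] = 0 + 0.5×2 = 1.0. So y = [5, 5, 4.5, 4.5, 1.0, 1.0]

[5, 5, 4.5, 4.5, 1.0, 1.0]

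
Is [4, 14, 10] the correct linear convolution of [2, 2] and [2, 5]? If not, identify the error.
Recompute linear convolution of [2, 2] and [2, 5]: y[0] = 2×2 = 4; y[1] = 2×5 + 2×2 = 14; y[2] = 2×5 = 10 → [4, 14, 10]. Given [4, 14, 10] matches, so answer: Yes

Yes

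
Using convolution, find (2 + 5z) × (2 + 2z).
Ascending coefficients: a = [2, 5], b = [2, 2]. c[0] = 2×2 = 4; c[1] = 2×2 + 5×2 = 14; c[2] = 5×2 = 10. Result coefficients: [4, 14, 10] → 4 + 14z + 10z^2

4 + 14z + 10z^2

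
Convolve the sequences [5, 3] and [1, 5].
y[0] = 5×1 = 5; y[1] = 5×5 + 3×1 = 28; y[2] = 3×5 = 15

[5, 28, 15]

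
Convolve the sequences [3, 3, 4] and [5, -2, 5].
y[0] = 3×5 = 15; y[1] = 3×-2 + 3×5 = 9; y[2] = 3×5 + 3×-2 + 4×5 = 29; y[3] = 3×5 + 4×-2 = 7; y[4] = 4×5 = 20

[15, 9, 29, 7, 20]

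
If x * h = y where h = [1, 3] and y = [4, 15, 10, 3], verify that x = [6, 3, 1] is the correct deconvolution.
Forward-compute [6, 3, 1] * [1, 3]: y[0] = 6×1 = 6; y[1] = 6×3 + 3×1 = 21; y[2] = 3×3 + 1×1 = 10; y[3] = 1×3 = 3 → [6, 21, 10, 3]. Does not match given y = [4, 15, 10, 3].

Not verified. [6, 3, 1] * [1, 3] = [6, 21, 10, 3], which differs from [4, 15, 10, 3] at index 0.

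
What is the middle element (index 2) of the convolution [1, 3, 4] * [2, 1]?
Use y[k] = Σ_i a[i]·b[k-i] at k=2. y[2] = 3×1 + 4×2 = 11

11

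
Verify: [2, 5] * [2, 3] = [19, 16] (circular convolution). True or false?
Recompute circular convolution of [2, 5] and [2, 3]: y[0] = 2×2 + 5×3 = 19; y[1] = 2×3 + 5×2 = 16 → [19, 16]. Given [19, 16] matches, so answer: Yes

Yes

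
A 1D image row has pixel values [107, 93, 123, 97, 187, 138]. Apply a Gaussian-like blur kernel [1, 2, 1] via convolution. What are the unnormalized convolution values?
Convolve image row [107, 93, 123, 97, 187, 138] with kernel [1, 2, 1]: y[0] = 107×1 = 107; y[1] = 107×2 + 93×1 = 307; y[2] = 107×1 + 93×2 + 123×1 = 416; y[3] = 93×1 + 123×2 + 97×1 = 436; y[4] = 123×1 + 97×2 + 187×1 = 504; y[5] = 97×1 + 187×2 + 138×1 = 609; y[6] = 187×1 + 138×2 = 463; y[7] = 138×1 = 138 → [107, 307, 416, 436, 504, 609, 463, 138]. Normalization factor = sum(kernel) = 4.

[107, 307, 416, 436, 504, 609, 463, 138]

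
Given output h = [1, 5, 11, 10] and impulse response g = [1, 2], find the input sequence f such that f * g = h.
Deconvolve h=[1, 5, 11, 10] by g=[1, 2]. Since g[0]=1, solve forward: f[0] = h[0] / 1 = 1; f[1] = (h[1] - 1×2) / 1 = 3; f[2] = (h[2] - 3×2) / 1 = 5. So f = [1, 3, 5]. Check by forward convolution: h[0] = 1×1 = 1; h[1] = 1×2 + 3×1 = 5; h[2] = 3×2 + 5×1 = 11; h[3] = 5×2 = 10

[1, 3, 5]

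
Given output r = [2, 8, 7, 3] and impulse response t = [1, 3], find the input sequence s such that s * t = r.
Deconvolve r=[2, 8, 7, 3] by t=[1, 3]. Since t[0]=1, solve forward: s[0] = r[0] / 1 = 2; s[1] = (r[1] - 2×3) / 1 = 2; s[2] = (r[2] - 2×3) / 1 = 1. So s = [2, 2, 1]. Check by forward convolution: r[0] = 2×1 = 2; r[1] = 2×3 + 2×1 = 8; r[2] = 2×3 + 1×1 = 7; r[3] = 1×3 = 3

[2, 2, 1]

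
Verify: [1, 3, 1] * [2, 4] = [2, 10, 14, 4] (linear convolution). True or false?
Recompute linear convolution of [1, 3, 1] and [2, 4]: y[0] = 1×2 = 2; y[1] = 1×4 + 3×2 = 10; y[2] = 3×4 + 1×2 = 14; y[3] = 1×4 = 4 → [2, 10, 14, 4]. Given [2, 10, 14, 4] matches, so answer: Yes

Yes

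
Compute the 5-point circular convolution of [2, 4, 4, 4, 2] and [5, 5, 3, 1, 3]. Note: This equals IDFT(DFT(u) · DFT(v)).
Either evaluate y[k] = Σ_j u[j]·v[(k-j) mod 5] directly, or use IDFT(DFT(u) · DFT(v)). y[0] = 2×5 + 4×3 + 4×1 + 4×3 + 2×5 = 48; y[1] = 2×5 + 4×5 + 4×3 + 4×1 + 2×3 = 52; y[2] = 2×3 + 4×5 + 4×5 + 4×3 + 2×1 = 60; y[3] = 2×1 + 4×3 + 4×5 + 4×5 + 2×3 = 60; y[4] = 2×3 + 4×1 + 4×3 + 4×5 + 2×5 = 52. Result: [48, 52, 60, 60, 52]

[48, 52, 60, 60, 52]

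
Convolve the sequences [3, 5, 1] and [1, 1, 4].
y[0] = 3×1 = 3; y[1] = 3×1 + 5×1 = 8; y[2] = 3×4 + 5×1 + 1×1 = 18; y[3] = 5×4 + 1×1 = 21; y[4] = 1×4 = 4

[3, 8, 18, 21, 4]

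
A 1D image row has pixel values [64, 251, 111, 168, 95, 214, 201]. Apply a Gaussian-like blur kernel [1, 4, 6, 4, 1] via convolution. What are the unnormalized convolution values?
Convolve image row [64, 251, 111, 168, 95, 214, 201] with kernel [1, 4, 6, 4, 1]: y[0] = 64×1 = 64; y[1] = 64×4 + 251×1 = 507; y[2] = 64×6 + 251×4 + 111×1 = 1499; y[3] = 64×4 + 251×6 + 111×4 + 168×1 = 2374; y[4] = 64×1 + 251×4 + 111×6 + 168×4 + 95×1 = 2501; y[5] = 251×1 + 111×4 + 168×6 + 95×4 + 214×1 = 2297; y[6] = 111×1 + 168×4 + 95×6 + 214×4 + 201×1 = 2410; y[7] = 168×1 + 95×4 + 214×6 + 201×4 = 2636; y[8] = 95×1 + 214×4 + 201×6 = 2157; y[9] = 214×1 + 201×4 = 1018; y[10] = 201×1 = 201 → [64, 507, 1499, 2374, 2501, 2297, 2410, 2636, 2157, 1018, 201]. Normalization factor = sum(kernel) = 16.

[64, 507, 1499, 2374, 2501, 2297, 2410, 2636, 2157, 1018, 201]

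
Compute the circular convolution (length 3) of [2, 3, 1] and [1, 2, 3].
Use y[k] = Σ_j u[j]·v[(k-j) mod 3]. y[0] = 2×1 + 3×3 + 1×2 = 13; y[1] = 2×2 + 3×1 + 1×3 = 10; y[2] = 2×3 + 3×2 + 1×1 = 13. Result: [13, 10, 13]

[13, 10, 13]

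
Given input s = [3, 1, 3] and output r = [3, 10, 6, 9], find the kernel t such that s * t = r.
Output length 4 = len(s) + len(t) - 1 ⇒ len(t) = 2. Solve t forward using t[k] = (r[k] - Σ_{i≥1} s[i]·t[k-i]) / s[0]: t[0] = r[0] / s[0] = 3 / 3 = 1; t[1] = (r[1] - 1×1) / s[0] = (10 - 1×1) / 3 = 3. So t = [1, 3]. Forward-check [3, 1, 3] * [1, 3]: r[0] = 3×1 = 3; r[1] = 3×3 + 1×1 = 10; r[2] = 1×3 + 3×1 = 6; r[3] = 3×3 = 9 → [3, 10, 6, 9] ✓

[1, 3]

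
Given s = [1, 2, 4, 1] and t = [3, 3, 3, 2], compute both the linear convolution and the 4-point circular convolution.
Linear: y_lin[0] = 1×3 = 3; y_lin[1] = 1×3 + 2×3 = 9; y_lin[2] = 1×3 + 2×3 + 4×3 = 21; y_lin[3] = 1×2 + 2×3 + 4×3 + 1×3 = 23; y_lin[4] = 2×2 + 4×3 + 1×3 = 19; y_lin[5] = 4×2 + 1×3 = 11; y_lin[6] = 1×2 = 2 → [3, 9, 21, 23, 19, 11, 2]. Circular (length 4): y[0] = 1×3 + 2×2 + 4×3 + 1×3 = 22; y[1] = 1×3 + 2×3 + 4×2 + 1×3 = 20; y[2] = 1×3 + 2×3 + 4×3 + 1×2 = 23; y[3] = 1×2 + 2×3 + 4×3 + 1×3 = 23 → [22, 20, 23, 23]

Linear: [3, 9, 21, 23, 19, 11, 2], Circular: [22, 20, 23, 23]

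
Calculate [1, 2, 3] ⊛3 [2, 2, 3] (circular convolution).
Use y[k] = Σ_j x[j]·h[(k-j) mod 3]. y[0] = 1×2 + 2×3 + 3×2 = 14; y[1] = 1×2 + 2×2 + 3×3 = 15; y[2] = 1×3 + 2×2 + 3×2 = 13. Result: [14, 15, 13]

[14, 15, 13]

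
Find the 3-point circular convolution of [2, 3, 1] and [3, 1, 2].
Use y[k] = Σ_j u[j]·v[(k-j) mod 3]. y[0] = 2×3 + 3×2 + 1×1 = 13; y[1] = 2×1 + 3×3 + 1×2 = 13; y[2] = 2×2 + 3×1 + 1×3 = 10. Result: [13, 13, 10]

[13, 13, 10]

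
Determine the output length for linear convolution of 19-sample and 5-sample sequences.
Linear/full convolution length: m + n - 1 = 19 + 5 - 1 = 23

23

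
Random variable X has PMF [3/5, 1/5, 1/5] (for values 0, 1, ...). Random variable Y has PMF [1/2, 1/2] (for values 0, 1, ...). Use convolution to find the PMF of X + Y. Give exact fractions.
P(X+Y=k) = Σ_i P(X=i)·P(Y=k-i) — a convolution of [3/5, 1/5, 1/5] and [1/2, 1/2]. P(X+Y=0) = (3/5)×(1/2) = 3/10; P(X+Y=1) = (3/5)×(1/2) + (1/5)×(1/2) = 3/10 + 1/10 = 2/5; P(X+Y=2) = (1/5)×(1/2) + (1/5)×(1/2) = 1/10 + 1/10 = 1/5; P(X+Y=3) = (1/5)×(1/2) = 1/10. PMF: [3/10, 2/5, 1/5, 1/10] (sums to 1 ✓)

[3/10, 2/5, 1/5, 1/10]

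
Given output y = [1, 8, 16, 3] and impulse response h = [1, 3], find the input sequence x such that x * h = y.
Deconvolve y=[1, 8, 16, 3] by h=[1, 3]. Since h[0]=1, solve forward: x[0] = y[0] / 1 = 1; x[1] = (y[1] - 1×3) / 1 = 5; x[2] = (y[2] - 5×3) / 1 = 1. So x = [1, 5, 1]. Check by forward convolution: y[0] = 1×1 = 1; y[1] = 1×3 + 5×1 = 8; y[2] = 5×3 + 1×1 = 16; y[3] = 1×3 = 3

[1, 5, 1]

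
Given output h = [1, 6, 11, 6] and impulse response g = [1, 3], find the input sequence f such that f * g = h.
Deconvolve h=[1, 6, 11, 6] by g=[1, 3]. Since g[0]=1, solve forward: f[0] = h[0] / 1 = 1; f[1] = (h[1] - 1×3) / 1 = 3; f[2] = (h[2] - 3×3) / 1 = 2. So f = [1, 3, 2]. Check by forward convolution: h[0] = 1×1 = 1; h[1] = 1×3 + 3×1 = 6; h[2] = 3×3 + 2×1 = 11; h[3] = 2×3 = 6

[1, 3, 2]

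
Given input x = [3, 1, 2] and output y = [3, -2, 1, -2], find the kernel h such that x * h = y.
Output length 4 = len(x) + len(h) - 1 ⇒ len(h) = 2. Solve h forward using h[k] = (y[k] - Σ_{i≥1} x[i]·h[k-i]) / x[0]: h[0] = y[0] / x[0] = 3 / 3 = 1; h[1] = (y[1] - 1×1) / x[0] = (-2 - 1×1) / 3 = -1. So h = [1, -1]. Forward-check [3, 1, 2] * [1, -1]: y[0] = 3×1 = 3; y[1] = 3×-1 + 1×1 = -2; y[2] = 1×-1 + 2×1 = 1; y[3] = 2×-1 = -2 → [3, -2, 1, -2] ✓

[1, -1]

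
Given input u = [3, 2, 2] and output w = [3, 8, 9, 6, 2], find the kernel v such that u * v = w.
Output length 5 = len(u) + len(v) - 1 ⇒ len(v) = 3. Solve v forward using v[k] = (w[k] - Σ_{i≥1} u[i]·v[k-i]) / u[0]: v[0] = w[0] / u[0] = 3 / 3 = 1; v[1] = (w[1] - 2×1) / u[0] = (8 - 2×1) / 3 = 2; v[2] = (w[2] - 2×2 - 2×1) / u[0] = (9 - 2×2 - 2×1) / 3 = 1. So v = [1, 2, 1]. Forward-check [3, 2, 2] * [1, 2, 1]: w[0] = 3×1 = 3; w[1] = 3×2 + 2×1 = 8; w[2] = 3×1 + 2×2 + 2×1 = 9; w[3] = 2×1 + 2×2 = 6; w[4] = 2×1 = 2 → [3, 8, 9, 6, 2] ✓

[1, 2, 1]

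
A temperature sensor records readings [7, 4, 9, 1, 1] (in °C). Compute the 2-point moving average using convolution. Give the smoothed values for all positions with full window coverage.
2-point moving average kernel = [1, 1]. Apply in 'valid' mode (full window coverage): avg[0] = (7 + 4) / 2 = 5.5; avg[1] = (4 + 9) / 2 = 6.5; avg[2] = (9 + 1) / 2 = 5.0; avg[3] = (1 + 1) / 2 = 1.0. Smoothed values: [5.5, 6.5, 5.0, 1.0]

[5.5, 6.5, 5.0, 1.0]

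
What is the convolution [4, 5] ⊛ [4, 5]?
y[0] = 4×4 = 16; y[1] = 4×5 + 5×4 = 40; y[2] = 5×5 = 25

[16, 40, 25]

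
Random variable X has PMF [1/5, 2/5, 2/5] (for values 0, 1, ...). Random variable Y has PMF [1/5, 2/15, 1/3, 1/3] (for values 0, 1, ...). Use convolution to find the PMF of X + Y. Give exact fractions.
P(X+Y=k) = Σ_i P(X=i)·P(Y=k-i) — a convolution of [1/5, 2/5, 2/5] and [1/5, 2/15, 1/3, 1/3]. P(X+Y=0) = (1/5)×(1/5) = 1/25; P(X+Y=1) = (1/5)×(2/15) + (2/5)×(1/5) = 2/75 + 2/25 = 8/75; P(X+Y=2) = (1/5)×(1/3) + (2/5)×(2/15) + (2/5)×(1/5) = 1/15 + 4/75 + 2/25 = 1/5; P(X+Y=3) = (1/5)×(1/3) + (2/5)×(1/3) + (2/5)×(2/15) = 1/15 + 2/15 + 4/75 = 19/75; P(X+Y=4) = (2/5)×(1/3) + (2/5)×(1/3) = 2/15 + 2/15 = 4/15; P(X+Y=5) = (2/5)×(1/3) = 2/15. PMF: [1/25, 8/75, 1/5, 19/75, 4/15, 2/15] (sums to 1 ✓)

[1/25, 8/75, 1/5, 19/75, 4/15, 2/15]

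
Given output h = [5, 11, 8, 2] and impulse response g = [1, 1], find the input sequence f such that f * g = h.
Deconvolve h=[5, 11, 8, 2] by g=[1, 1]. Since g[0]=1, solve forward: f[0] = h[0] / 1 = 5; f[1] = (h[1] - 5×1) / 1 = 6; f[2] = (h[2] - 6×1) / 1 = 2. So f = [5, 6, 2]. Check by forward convolution: h[0] = 5×1 = 5; h[1] = 5×1 + 6×1 = 11; h[2] = 6×1 + 2×1 = 8; h[3] = 2×1 = 2

[5, 6, 2]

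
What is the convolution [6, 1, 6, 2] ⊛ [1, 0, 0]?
y[0] = 6×1 = 6; y[1] = 6×0 + 1×1 = 1; y[2] = 6×0 + 1×0 + 6×1 = 6; y[3] = 1×0 + 6×0 + 2×1 = 2; y[4] = 6×0 + 2×0 = 0; y[5] = 2×0 = 0

[6, 1, 6, 2, 0, 0]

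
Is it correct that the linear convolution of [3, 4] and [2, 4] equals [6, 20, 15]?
Recompute linear convolution of [3, 4] and [2, 4]: y[0] = 3×2 = 6; y[1] = 3×4 + 4×2 = 20; y[2] = 4×4 = 16 → [6, 20, 16]. Compare to given [6, 20, 15]: they differ at index 2: given 15, correct 16, so answer: No

No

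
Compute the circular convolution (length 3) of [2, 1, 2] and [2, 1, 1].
Use y[k] = Σ_j s[j]·t[(k-j) mod 3]. y[0] = 2×2 + 1×1 + 2×1 = 7; y[1] = 2×1 + 1×2 + 2×1 = 6; y[2] = 2×1 + 1×1 + 2×2 = 7. Result: [7, 6, 7]

[7, 6, 7]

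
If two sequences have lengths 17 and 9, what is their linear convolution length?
Linear/full convolution length: m + n - 1 = 17 + 9 - 1 = 25

25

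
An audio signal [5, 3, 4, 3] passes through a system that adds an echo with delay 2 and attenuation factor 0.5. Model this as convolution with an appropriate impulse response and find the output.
Direct-path + delayed-attenuated-path model → impulse response h = [1, 0, 0.5] (1 at lag 0, 0.5 at lag 2). Output y[n] = x[n] + 0.5·x[n - 2] (with x[n] = 0 outside 0..3): y[0] = 5 + 0.5×0 = 5; y[1] = 3 + 0.5×0 = 3; y[2] = 4 + 0.5×5 = 6.5; y[3] = 3 + 0.5×3 = 4.5; y[4] = 0 + 0.5×4 = 2.0; y[5] = 0 + 0.5×3 = 1.5. So y = [5, 3, 6.5, 4.5, 2.0, 1.5]

[5, 3, 6.5, 4.5, 2.0, 1.5]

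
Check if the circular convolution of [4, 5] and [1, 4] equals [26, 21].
Recompute circular convolution of [4, 5] and [1, 4]: y[0] = 4×1 + 5×4 = 24; y[1] = 4×4 + 5×1 = 21 → [24, 21]. Compare to given [26, 21]: they differ at index 0: given 26, correct 24, so answer: No

No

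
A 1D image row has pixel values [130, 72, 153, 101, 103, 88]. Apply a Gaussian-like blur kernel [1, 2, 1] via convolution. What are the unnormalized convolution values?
Convolve image row [130, 72, 153, 101, 103, 88] with kernel [1, 2, 1]: y[0] = 130×1 = 130; y[1] = 130×2 + 72×1 = 332; y[2] = 130×1 + 72×2 + 153×1 = 427; y[3] = 72×1 + 153×2 + 101×1 = 479; y[4] = 153×1 + 101×2 + 103×1 = 458; y[5] = 101×1 + 103×2 + 88×1 = 395; y[6] = 103×1 + 88×2 = 279; y[7] = 88×1 = 88 → [130, 332, 427, 479, 458, 395, 279, 88]. Normalization factor = sum(kernel) = 4.

[130, 332, 427, 479, 458, 395, 279, 88]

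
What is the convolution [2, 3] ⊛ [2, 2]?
y[0] = 2×2 = 4; y[1] = 2×2 + 3×2 = 10; y[2] = 3×2 = 6

[4, 10, 6]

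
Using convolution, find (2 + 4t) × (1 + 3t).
Ascending coefficients: a = [2, 4], b = [1, 3]. c[0] = 2×1 = 2; c[1] = 2×3 + 4×1 = 10; c[2] = 4×3 = 12. Result coefficients: [2, 10, 12] → 2 + 10t + 12t^2

2 + 10t + 12t^2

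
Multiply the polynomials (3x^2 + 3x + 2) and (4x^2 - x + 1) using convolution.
Ascending coefficients: a = [2, 3, 3], b = [1, -1, 4]. c[0] = 2×1 = 2; c[1] = 2×-1 + 3×1 = 1; c[2] = 2×4 + 3×-1 + 3×1 = 8; c[3] = 3×4 + 3×-1 = 9; c[4] = 3×4 = 12. Result coefficients: [2, 1, 8, 9, 12] → 12x^4 + 9x^3 + 8x^2 + x + 2

12x^4 + 9x^3 + 8x^2 + x + 2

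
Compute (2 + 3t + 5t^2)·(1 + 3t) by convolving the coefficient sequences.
Ascending coefficients: a = [2, 3, 5], b = [1, 3]. c[0] = 2×1 = 2; c[1] = 2×3 + 3×1 = 9; c[2] = 3×3 + 5×1 = 14; c[3] = 5×3 = 15. Result coefficients: [2, 9, 14, 15] → 2 + 9t + 14t^2 + 15t^3

2 + 9t + 14t^2 + 15t^3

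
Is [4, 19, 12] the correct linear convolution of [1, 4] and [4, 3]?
Recompute linear convolution of [1, 4] and [4, 3]: y[0] = 1×4 = 4; y[1] = 1×3 + 4×4 = 19; y[2] = 4×3 = 12 → [4, 19, 12]. Given [4, 19, 12] matches, so answer: Yes

Yes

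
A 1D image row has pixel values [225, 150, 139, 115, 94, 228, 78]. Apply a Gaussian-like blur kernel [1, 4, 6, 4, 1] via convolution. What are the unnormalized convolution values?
Convolve image row [225, 150, 139, 115, 94, 228, 78] with kernel [1, 4, 6, 4, 1]: y[0] = 225×1 = 225; y[1] = 225×4 + 150×1 = 1050; y[2] = 225×6 + 150×4 + 139×1 = 2089; y[3] = 225×4 + 150×6 + 139×4 + 115×1 = 2471; y[4] = 225×1 + 150×4 + 139×6 + 115×4 + 94×1 = 2213; y[5] = 150×1 + 139×4 + 115×6 + 94×4 + 228×1 = 2000; y[6] = 139×1 + 115×4 + 94×6 + 228×4 + 78×1 = 2153; y[7] = 115×1 + 94×4 + 228×6 + 78×4 = 2171; y[8] = 94×1 + 228×4 + 78×6 = 1474; y[9] = 228×1 + 78×4 = 540; y[10] = 78×1 = 78 → [225, 1050, 2089, 2471, 2213, 2000, 2153, 2171, 1474, 540, 78]. Normalization factor = sum(kernel) = 16.

[225, 1050, 2089, 2471, 2213, 2000, 2153, 2171, 1474, 540, 78]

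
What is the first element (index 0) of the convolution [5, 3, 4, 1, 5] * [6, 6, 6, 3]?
Use y[k] = Σ_i a[i]·b[k-i] at k=0. y[0] = 5×6 = 30

30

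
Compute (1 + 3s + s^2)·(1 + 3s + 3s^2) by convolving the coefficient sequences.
Ascending coefficients: a = [1, 3, 1], b = [1, 3, 3]. c[0] = 1×1 = 1; c[1] = 1×3 + 3×1 = 6; c[2] = 1×3 + 3×3 + 1×1 = 13; c[3] = 3×3 + 1×3 = 12; c[4] = 1×3 = 3. Result coefficients: [1, 6, 13, 12, 3] → 1 + 6s + 13s^2 + 12s^3 + 3s^4

1 + 6s + 13s^2 + 12s^3 + 3s^4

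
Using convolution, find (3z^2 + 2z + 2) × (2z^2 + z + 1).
Ascending coefficients: a = [2, 2, 3], b = [1, 1, 2]. c[0] = 2×1 = 2; c[1] = 2×1 + 2×1 = 4; c[2] = 2×2 + 2×1 + 3×1 = 9; c[3] = 2×2 + 3×1 = 7; c[4] = 3×2 = 6. Result coefficients: [2, 4, 9, 7, 6] → 6z^4 + 7z^3 + 9z^2 + 4z + 2

6z^4 + 7z^3 + 9z^2 + 4z + 2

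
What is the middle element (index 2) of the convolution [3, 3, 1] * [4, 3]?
Use y[k] = Σ_i a[i]·b[k-i] at k=2. y[2] = 3×3 + 1×4 = 13

13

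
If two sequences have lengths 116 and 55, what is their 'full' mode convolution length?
Linear/full convolution length: m + n - 1 = 116 + 55 - 1 = 170

170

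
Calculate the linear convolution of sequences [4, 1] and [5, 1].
y[0] = 4×5 = 20; y[1] = 4×1 + 1×5 = 9; y[2] = 1×1 = 1

[20, 9, 1]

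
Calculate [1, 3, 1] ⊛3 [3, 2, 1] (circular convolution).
Use y[k] = Σ_j u[j]·v[(k-j) mod 3]. y[0] = 1×3 + 3×1 + 1×2 = 8; y[1] = 1×2 + 3×3 + 1×1 = 12; y[2] = 1×1 + 3×2 + 1×3 = 10. Result: [8, 12, 10]

[8, 12, 10]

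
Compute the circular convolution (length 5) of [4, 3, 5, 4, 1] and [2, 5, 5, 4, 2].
Use y[k] = Σ_j s[j]·t[(k-j) mod 5]. y[0] = 4×2 + 3×2 + 5×4 + 4×5 + 1×5 = 59; y[1] = 4×5 + 3×2 + 5×2 + 4×4 + 1×5 = 57; y[2] = 4×5 + 3×5 + 5×2 + 4×2 + 1×4 = 57; y[3] = 4×4 + 3×5 + 5×5 + 4×2 + 1×2 = 66; y[4] = 4×2 + 3×4 + 5×5 + 4×5 + 1×2 = 67. Result: [59, 57, 57, 66, 67]

[59, 57, 57, 66, 67]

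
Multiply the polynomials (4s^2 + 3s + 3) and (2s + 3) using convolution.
Ascending coefficients: a = [3, 3, 4], b = [3, 2]. c[0] = 3×3 = 9; c[1] = 3×2 + 3×3 = 15; c[2] = 3×2 + 4×3 = 18; c[3] = 4×2 = 8. Result coefficients: [9, 15, 18, 8] → 8s^3 + 18s^2 + 15s + 9

8s^3 + 18s^2 + 15s + 9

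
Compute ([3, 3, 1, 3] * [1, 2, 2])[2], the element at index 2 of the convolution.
Use y[k] = Σ_i a[i]·b[k-i] at k=2. y[2] = 3×2 + 3×2 + 1×1 = 13

13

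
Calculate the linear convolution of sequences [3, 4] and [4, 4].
y[0] = 3×4 = 12; y[1] = 3×4 + 4×4 = 28; y[2] = 4×4 = 16

[12, 28, 16]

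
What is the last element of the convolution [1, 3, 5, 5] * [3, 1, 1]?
Use y[k] = Σ_i a[i]·b[k-i] at k=5. y[5] = 5×1 = 5

5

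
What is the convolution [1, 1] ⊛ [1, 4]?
y[0] = 1×1 = 1; y[1] = 1×4 + 1×1 = 5; y[2] = 1×4 = 4

[1, 5, 4]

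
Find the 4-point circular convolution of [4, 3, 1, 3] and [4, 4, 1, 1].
Use y[k] = Σ_j s[j]·t[(k-j) mod 4]. y[0] = 4×4 + 3×1 + 1×1 + 3×4 = 32; y[1] = 4×4 + 3×4 + 1×1 + 3×1 = 32; y[2] = 4×1 + 3×4 + 1×4 + 3×1 = 23; y[3] = 4×1 + 3×1 + 1×4 + 3×4 = 23. Result: [32, 32, 23, 23]

[32, 32, 23, 23]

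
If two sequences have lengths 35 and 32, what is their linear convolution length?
Linear/full convolution length: m + n - 1 = 35 + 32 - 1 = 66

66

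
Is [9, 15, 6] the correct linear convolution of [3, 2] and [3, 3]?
Recompute linear convolution of [3, 2] and [3, 3]: y[0] = 3×3 = 9; y[1] = 3×3 + 2×3 = 15; y[2] = 2×3 = 6 → [9, 15, 6]. Given [9, 15, 6] matches, so answer: Yes

Yes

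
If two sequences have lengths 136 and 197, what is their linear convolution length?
Linear/full convolution length: m + n - 1 = 136 + 197 - 1 = 332

332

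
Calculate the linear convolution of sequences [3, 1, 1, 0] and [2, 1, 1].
y[0] = 3×2 = 6; y[1] = 3×1 + 1×2 = 5; y[2] = 3×1 + 1×1 + 1×2 = 6; y[3] = 1×1 + 1×1 + 0×2 = 2; y[4] = 1×1 + 0×1 = 1; y[5] = 0×1 = 0

[6, 5, 6, 2, 1, 0]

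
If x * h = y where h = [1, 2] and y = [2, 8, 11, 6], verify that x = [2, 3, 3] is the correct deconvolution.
Forward-compute [2, 3, 3] * [1, 2]: y[0] = 2×1 = 2; y[1] = 2×2 + 3×1 = 7; y[2] = 3×2 + 3×1 = 9; y[3] = 3×2 = 6 → [2, 7, 9, 6]. Does not match given y = [2, 8, 11, 6].

Not verified. [2, 3, 3] * [1, 2] = [2, 7, 9, 6], which differs from [2, 8, 11, 6] at index 1.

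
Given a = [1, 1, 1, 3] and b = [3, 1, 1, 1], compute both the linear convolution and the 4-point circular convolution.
Linear: y_lin[0] = 1×3 = 3; y_lin[1] = 1×1 + 1×3 = 4; y_lin[2] = 1×1 + 1×1 + 1×3 = 5; y_lin[3] = 1×1 + 1×1 + 1×1 + 3×3 = 12; y_lin[4] = 1×1 + 1×1 + 3×1 = 5; y_lin[5] = 1×1 + 3×1 = 4; y_lin[6] = 3×1 = 3 → [3, 4, 5, 12, 5, 4, 3]. Circular (length 4): y[0] = 1×3 + 1×1 + 1×1 + 3×1 = 8; y[1] = 1×1 + 1×3 + 1×1 + 3×1 = 8; y[2] = 1×1 + 1×1 + 1×3 + 3×1 = 8; y[3] = 1×1 + 1×1 + 1×1 + 3×3 = 12 → [8, 8, 8, 12]

Linear: [3, 4, 5, 12, 5, 4, 3], Circular: [8, 8, 8, 12]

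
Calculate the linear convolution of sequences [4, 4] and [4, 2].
y[0] = 4×4 = 16; y[1] = 4×2 + 4×4 = 24; y[2] = 4×2 = 8

[16, 24, 8]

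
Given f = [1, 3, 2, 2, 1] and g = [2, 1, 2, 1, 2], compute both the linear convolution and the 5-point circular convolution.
Linear: y_lin[0] = 1×2 = 2; y_lin[1] = 1×1 + 3×2 = 7; y_lin[2] = 1×2 + 3×1 + 2×2 = 9; y_lin[3] = 1×1 + 3×2 + 2×1 + 2×2 = 13; y_lin[4] = 1×2 + 3×1 + 2×2 + 2×1 + 1×2 = 13; y_lin[5] = 3×2 + 2×1 + 2×2 + 1×1 = 13; y_lin[6] = 2×2 + 2×1 + 1×2 = 8; y_lin[7] = 2×2 + 1×1 = 5; y_lin[8] = 1×2 = 2 → [2, 7, 9, 13, 13, 13, 8, 5, 2]. Circular (length 5): y[0] = 1×2 + 3×2 + 2×1 + 2×2 + 1×1 = 15; y[1] = 1×1 + 3×2 + 2×2 + 2×1 + 1×2 = 15; y[2] = 1×2 + 3×1 + 2×2 + 2×2 + 1×1 = 14; y[3] = 1×1 + 3×2 + 2×1 + 2×2 + 1×2 = 15; y[4] = 1×2 + 3×1 + 2×2 + 2×1 + 1×2 = 13 → [15, 15, 14, 15, 13]

Linear: [2, 7, 9, 13, 13, 13, 8, 5, 2], Circular: [15, 15, 14, 15, 13]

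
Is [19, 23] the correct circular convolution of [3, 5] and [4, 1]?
Recompute circular convolution of [3, 5] and [4, 1]: y[0] = 3×4 + 5×1 = 17; y[1] = 3×1 + 5×4 = 23 → [17, 23]. Compare to given [19, 23]: they differ at index 0: given 19, correct 17, so answer: No

No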